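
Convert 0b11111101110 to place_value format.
Convert 0b11111101110 (binary) → 1024 + 512 + 256 + 128 + 64 + 32 + 8 + 4 + 2 = 2030 (decimal)
Convert 2030 (decimal) → 2030 = 2×1000 + 3×10 → 2 thousands, 3 tens (place-value notation)
2 thousands, 3 tens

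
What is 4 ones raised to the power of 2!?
Convert 4 ones (place-value notation) → 4 (decimal)
Convert 2! (factorial) → 2 (decimal)
Compute 4 ^ 2 = 16
16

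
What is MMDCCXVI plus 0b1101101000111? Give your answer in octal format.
Convert MMDCCXVI (Roman numeral) → 1000 + 1000 + 500 + 100 + 100 + 10 + 5 + 1 = 2716 (decimal)
Convert 0b1101101000111 (binary) → 4096 + 2048 + 512 + 256 + 64 + 4 + 2 + 1 = 6983 (decimal)
Compute 2716 + 6983 = 9699
Convert 9699 (decimal) → 9699 = 2×4096 + 2×512 + 7×64 + 4×8 + 3 → 0o22743 (octal)
0o22743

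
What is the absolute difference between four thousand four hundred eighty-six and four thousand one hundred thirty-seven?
Convert four thousand four hundred eighty-six (English words) → 4×1000 + 4×100 + 86 = 4486 (decimal)
Convert four thousand one hundred thirty-seven (English words) → 4×1000 + 1×100 + 37 = 4137 (decimal)
Compute |4486 - 4137| = 349
349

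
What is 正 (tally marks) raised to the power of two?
Convert 正 (tally marks) → 5 (decimal)
Convert two (English words) → 2 (decimal)
Compute 5 ^ 2 = 25
25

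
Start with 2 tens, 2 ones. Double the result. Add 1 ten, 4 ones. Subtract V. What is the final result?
Convert 2 tens, 2 ones (place-value notation) → 2×10 + 2 = 22 (decimal)
Start: 22
22 × 2 = 44
Convert 1 ten, 4 ones (place-value notation) → 1×10 + 4 = 14 (decimal)
44 + 14 = 58
Convert V (Roman numeral) → 5 (decimal)
58 - 5 = 53
53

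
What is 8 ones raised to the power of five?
Convert 8 ones (place-value notation) → 8 (decimal)
Convert five (English words) → 5 (decimal)
Compute 8 ^ 5 = 32768
32768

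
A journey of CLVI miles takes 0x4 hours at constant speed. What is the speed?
Convert CLVI (Roman numeral) → 100 + 50 + 5 + 1 = 156 (decimal)
Convert 0x4 (hexadecimal) → 4 (decimal)
Compute 156 ÷ 4 = 39
39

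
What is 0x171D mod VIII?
Convert 0x171D (hexadecimal) → 1×4096 + 7×256 + 1×16 + 13 = 5917 (decimal)
Convert VIII (Roman numeral) → 5 + 1 + 1 + 1 = 8 (decimal)
Compute 5917 mod 8 = 5
5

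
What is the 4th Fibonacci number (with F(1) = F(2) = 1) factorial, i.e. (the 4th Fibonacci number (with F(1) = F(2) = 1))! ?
Convert the 4th Fibonacci number (with F(1) = F(2) = 1) (Fibonacci index) → 1, 1, 2, 3 → 3 (decimal)
Compute 3! = 6
6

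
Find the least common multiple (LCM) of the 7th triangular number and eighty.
Convert the 7th triangular number (triangular index) → 7×8/2 = 28 (decimal)
Convert eighty (English words) → 80 (decimal)
Compute lcm(28, 80) = 560
560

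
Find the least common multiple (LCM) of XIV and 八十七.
Convert XIV (Roman numeral) → 10 + 4 = 14 (decimal)
Convert 八十七 (Chinese numeral) → 8×10 + 7 = 87 (decimal)
Compute lcm(14, 87) = 1218
1218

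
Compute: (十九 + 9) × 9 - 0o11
Convert 十九 (Chinese numeral) → 1×10 + 9 = 19 (decimal)
Convert 0o11 (octal) → 1×8 + 1 = 9 (decimal)
Expression in decimal: (19 + 9) × 9 - 9
Parentheses first: 19 + 9 = 28
Multiply: 28 × 9 = 252
Subtract: 252 - 9 = 243
243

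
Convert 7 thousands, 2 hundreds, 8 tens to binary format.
Convert 7 thousands, 2 hundreds, 8 tens (place-value notation) → 7×1000 + 2×100 + 8×10 = 7280 (decimal)
Convert 7280 (decimal) → 7280 = 4096 + 2048 + 1024 + 64 + 32 + 16 → 0b1110001110000 (binary)
0b1110001110000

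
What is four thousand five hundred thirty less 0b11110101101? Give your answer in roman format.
Convert four thousand five hundred thirty (English words) → 4×1000 + 5×100 + 30 = 4530 (decimal)
Convert 0b11110101101 (binary) → 1024 + 512 + 256 + 128 + 32 + 8 + 4 + 1 = 1965 (decimal)
Compute 4530 - 1965 = 2565
Convert 2565 (decimal) → 2565 = 1000 + 1000 + 500 + 50 + 10 + 5 → MMDLXV (Roman numeral)
MMDLXV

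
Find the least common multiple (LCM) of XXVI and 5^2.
Convert XXVI (Roman numeral) → 10 + 10 + 5 + 1 = 26 (decimal)
Convert 5^2 (power) → 25 (decimal)
Compute lcm(26, 25) = 650
650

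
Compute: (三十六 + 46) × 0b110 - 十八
Convert 三十六 (Chinese numeral) → 3×10 + 6 = 36 (decimal)
Convert 0b110 (binary) → 4 + 2 = 6 (decimal)
Convert 十八 (Chinese numeral) → 1×10 + 8 = 18 (decimal)
Expression in decimal: (36 + 46) × 6 - 18
Parentheses first: 36 + 46 = 82
Multiply: 82 × 6 = 492
Subtract: 492 - 18 = 474
474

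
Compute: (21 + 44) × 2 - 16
Parentheses first: 21 + 44 = 65
Multiply: 65 × 2 = 130
Subtract: 130 - 16 = 114
114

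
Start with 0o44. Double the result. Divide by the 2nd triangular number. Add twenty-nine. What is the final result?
Convert 0o44 (octal) → 4×8 + 4 = 36 (decimal)
Start: 36
36 × 2 = 72
Convert the 2nd triangular number (triangular index) → 2×3/2 = 3 (decimal)
72 ÷ 3 = 24
Convert twenty-nine (English words) → 29 (decimal)
24 + 29 = 53
53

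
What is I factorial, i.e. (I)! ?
Convert I (Roman numeral) → 1 (decimal)
Compute 1! = 1
1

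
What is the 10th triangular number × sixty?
Convert the 10th triangular number (triangular index) → 10×11/2 = 55 (decimal)
Convert sixty (English words) → 60 (decimal)
Compute 55 × 60 = 3300
3300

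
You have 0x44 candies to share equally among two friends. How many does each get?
Convert 0x44 (hexadecimal) → 4×16 + 4 = 68 (decimal)
Convert two (English words) → 2 (decimal)
Compute 68 ÷ 2 = 34
34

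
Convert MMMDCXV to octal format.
Convert MMMDCXV (Roman numeral) → 1000 + 1000 + 1000 + 500 + 100 + 10 + 5 = 3615 (decimal)
Convert 3615 (decimal) → 3615 = 7×512 + 3×8 + 7 → 0o7037 (octal)
0o7037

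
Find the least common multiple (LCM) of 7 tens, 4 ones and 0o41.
Convert 7 tens, 4 ones (place-value notation) → 7×10 + 4 = 74 (decimal)
Convert 0o41 (octal) → 4×8 + 1 = 33 (decimal)
Compute lcm(74, 33) = 2442
2442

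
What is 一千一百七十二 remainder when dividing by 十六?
Convert 一千一百七十二 (Chinese numeral) → 1×1000 + 1×100 + 7×10 + 2 = 1172 (decimal)
Convert 十六 (Chinese numeral) → 1×10 + 6 = 16 (decimal)
Compute 1172 mod 16 = 4
4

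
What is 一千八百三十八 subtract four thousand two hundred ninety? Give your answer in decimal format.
Convert 一千八百三十八 (Chinese numeral) → 1×1000 + 8×100 + 3×10 + 8 = 1838 (decimal)
Convert four thousand two hundred ninety (English words) → 4×1000 + 2×100 + 90 = 4290 (decimal)
Compute 1838 - 4290 = -2452
-2452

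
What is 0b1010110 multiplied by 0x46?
Convert 0b1010110 (binary) → 64 + 16 + 4 + 2 = 86 (decimal)
Convert 0x46 (hexadecimal) → 4×16 + 6 = 70 (decimal)
Compute 86 × 70 = 6020
6020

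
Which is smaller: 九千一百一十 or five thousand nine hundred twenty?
Convert 九千一百一十 (Chinese numeral) → 9×1000 + 1×100 + 1×10 = 9110 (decimal)
Convert five thousand nine hundred twenty (English words) → 5×1000 + 9×100 + 20 = 5920 (decimal)
Compare 9110 vs 5920: smaller = 5920
5920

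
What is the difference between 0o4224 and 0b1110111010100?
Convert 0o4224 (octal) → 4×512 + 2×64 + 2×8 + 4 = 2196 (decimal)
Convert 0b1110111010100 (binary) → 4096 + 2048 + 1024 + 256 + 128 + 64 + 16 + 4 = 7636 (decimal)
Difference: |2196 - 7636| = 5440
5440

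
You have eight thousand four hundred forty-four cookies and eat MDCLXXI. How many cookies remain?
Convert eight thousand four hundred forty-four (English words) → 8×1000 + 4×100 + 44 = 8444 (decimal)
Convert MDCLXXI (Roman numeral) → 1000 + 500 + 100 + 50 + 10 + 10 + 1 = 1671 (decimal)
Compute 8444 - 1671 = 6773
6773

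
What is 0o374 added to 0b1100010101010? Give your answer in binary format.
Convert 0o374 (octal) → 3×64 + 7×8 + 4 = 252 (decimal)
Convert 0b1100010101010 (binary) → 4096 + 2048 + 128 + 32 + 8 + 2 = 6314 (decimal)
Compute 252 + 6314 = 6566
Convert 6566 (decimal) → 6566 = 4096 + 2048 + 256 + 128 + 32 + 4 + 2 → 0b1100110100110 (binary)
0b1100110100110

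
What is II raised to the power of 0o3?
Convert II (Roman numeral) → 1 + 1 = 2 (decimal)
Convert 0o3 (octal) → 3 (decimal)
Compute 2 ^ 3 = 8
8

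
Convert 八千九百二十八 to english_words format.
Convert 八千九百二十八 (Chinese numeral) → 8×1000 + 9×100 + 2×10 + 8 = 8928 (decimal)
Convert 8928 (decimal) → 8928 = 8×1000 + 9×100 + 28 → eight thousand nine hundred twenty-eight (English words)
eight thousand nine hundred twenty-eight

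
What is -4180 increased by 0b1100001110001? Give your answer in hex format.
Convert 0b1100001110001 (binary) → 4096 + 2048 + 64 + 32 + 16 + 1 = 6257 (decimal)
Compute -4180 + 6257 = 2077
Convert 2077 (decimal) → 2077 = 8×256 + 1×16 + 13 → 0x81D (hexadecimal)
0x81D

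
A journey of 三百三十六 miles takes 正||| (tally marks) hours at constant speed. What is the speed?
Convert 三百三十六 (Chinese numeral) → 3×100 + 3×10 + 6 = 336 (decimal)
Convert 正||| (tally marks) → 5 + 3 = 8 (decimal)
Compute 336 ÷ 8 = 42
42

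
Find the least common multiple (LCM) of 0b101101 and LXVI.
Convert 0b101101 (binary) → 32 + 8 + 4 + 1 = 45 (decimal)
Convert LXVI (Roman numeral) → 50 + 10 + 5 + 1 = 66 (decimal)
Compute lcm(45, 66) = 990
990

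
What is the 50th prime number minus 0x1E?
The 50th prime number = 229
Convert 0x1E (hexadecimal) → 1×16 + 14 = 30 (decimal)
Compute 229 - 30 = 199
199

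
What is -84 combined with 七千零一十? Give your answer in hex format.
Convert 七千零一十 (Chinese numeral) → 7×1000 + 1×10 = 7010 (decimal)
Compute -84 + 7010 = 6926
Convert 6926 (decimal) → 6926 = 1×4096 + 11×256 + 14 → 0x1B0E (hexadecimal)
0x1B0E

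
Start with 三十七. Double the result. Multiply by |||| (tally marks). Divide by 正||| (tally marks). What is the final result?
Convert 三十七 (Chinese numeral) → 3×10 + 7 = 37 (decimal)
Start: 37
37 × 2 = 74
Convert |||| (tally marks) → 4 (decimal)
74 × 4 = 296
Convert 正||| (tally marks) → 5 + 3 = 8 (decimal)
296 ÷ 8 = 37
37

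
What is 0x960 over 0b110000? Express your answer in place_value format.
Convert 0x960 (hexadecimal) → 9×256 + 6×16 = 2400 (decimal)
Convert 0b110000 (binary) → 32 + 16 = 48 (decimal)
Compute 2400 ÷ 48 = 50
Convert 50 (decimal) → 50 = 5×10 → 5 tens (place-value notation)
5 tens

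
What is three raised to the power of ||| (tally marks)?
Convert three (English words) → 3 (decimal)
Convert ||| (tally marks) → 3 (decimal)
Compute 3 ^ 3 = 27
27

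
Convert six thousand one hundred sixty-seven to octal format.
Convert six thousand one hundred sixty-seven (English words) → 6×1000 + 1×100 + 67 = 6167 (decimal)
Convert 6167 (decimal) → 6167 = 1×4096 + 4×512 + 2×8 + 7 → 0o14027 (octal)
0o14027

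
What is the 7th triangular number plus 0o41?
The 7th triangular number = 7×8/2 = 28
Convert 0o41 (octal) → 4×8 + 1 = 33 (decimal)
Compute 28 + 33 = 61
61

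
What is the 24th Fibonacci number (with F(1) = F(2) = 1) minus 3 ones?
The 24th Fibonacci number (with F(1) = F(2) = 1) = 46368
Convert 3 ones (place-value notation) → 3 (decimal)
Compute 46368 - 3 = 46365
46365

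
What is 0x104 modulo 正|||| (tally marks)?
Convert 0x104 (hexadecimal) → 1×256 + 4 = 260 (decimal)
Convert 正|||| (tally marks) → 5 + 4 = 9 (decimal)
Compute 260 mod 9 = 8
8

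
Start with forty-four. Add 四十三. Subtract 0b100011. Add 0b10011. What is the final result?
Convert forty-four (English words) → 44 (decimal)
Start: 44
Convert 四十三 (Chinese numeral) → 4×10 + 3 = 43 (decimal)
44 + 43 = 87
Convert 0b100011 (binary) → 32 + 2 + 1 = 35 (decimal)
87 - 35 = 52
Convert 0b10011 (binary) → 16 + 2 + 1 = 19 (decimal)
52 + 19 = 71
71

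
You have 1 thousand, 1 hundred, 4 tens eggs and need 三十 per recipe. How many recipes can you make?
Convert 1 thousand, 1 hundred, 4 tens (place-value notation) → 1×1000 + 1×100 + 4×10 = 1140 (decimal)
Convert 三十 (Chinese numeral) → 3×10 = 30 (decimal)
Compute 1140 ÷ 30 = 38
38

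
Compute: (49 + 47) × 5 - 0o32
Convert 0o32 (octal) → 3×8 + 2 = 26 (decimal)
Expression in decimal: (49 + 47) × 5 - 26
Parentheses first: 49 + 47 = 96
Multiply: 96 × 5 = 480
Subtract: 480 - 26 = 454
454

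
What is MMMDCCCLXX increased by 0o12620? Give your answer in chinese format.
Convert MMMDCCCLXX (Roman numeral) → 1000 + 1000 + 1000 + 500 + 100 + 100 + 100 + 50 + 10 + 10 = 3870 (decimal)
Convert 0o12620 (octal) → 1×4096 + 2×512 + 6×64 + 2×8 = 5520 (decimal)
Compute 3870 + 5520 = 9390
Convert 9390 (decimal) → 9390 = 9×1000 + 3×100 + 9×10 → 九千三百九十 (Chinese numeral)
九千三百九十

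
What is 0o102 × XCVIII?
Convert 0o102 (octal) → 1×64 + 2 = 66 (decimal)
Convert XCVIII (Roman numeral) → 90 + 5 + 1 + 1 + 1 = 98 (decimal)
Compute 66 × 98 = 6468
6468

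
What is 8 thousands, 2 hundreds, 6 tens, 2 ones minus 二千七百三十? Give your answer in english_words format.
Convert 8 thousands, 2 hundreds, 6 tens, 2 ones (place-value notation) → 8×1000 + 2×100 + 6×10 + 2 = 8262 (decimal)
Convert 二千七百三十 (Chinese numeral) → 2×1000 + 7×100 + 3×10 = 2730 (decimal)
Compute 8262 - 2730 = 5532
Convert 5532 (decimal) → 5532 = 5×1000 + 5×100 + 32 → five thousand five hundred thirty-two (English words)
five thousand five hundred thirty-two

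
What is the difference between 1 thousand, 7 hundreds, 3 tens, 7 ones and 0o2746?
Convert 1 thousand, 7 hundreds, 3 tens, 7 ones (place-value notation) → 1×1000 + 7×100 + 3×10 + 7 = 1737 (decimal)
Convert 0o2746 (octal) → 2×512 + 7×64 + 4×8 + 6 = 1510 (decimal)
Difference: |1737 - 1510| = 227
227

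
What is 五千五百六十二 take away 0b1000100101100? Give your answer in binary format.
Convert 五千五百六十二 (Chinese numeral) → 5×1000 + 5×100 + 6×10 + 2 = 5562 (decimal)
Convert 0b1000100101100 (binary) → 4096 + 256 + 32 + 8 + 4 = 4396 (decimal)
Compute 5562 - 4396 = 1166
Convert 1166 (decimal) → 1166 = 1024 + 128 + 8 + 4 + 2 → 0b10010001110 (binary)
0b10010001110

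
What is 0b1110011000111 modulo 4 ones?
Convert 0b1110011000111 (binary) → 4096 + 2048 + 1024 + 128 + 64 + 4 + 2 + 1 = 7367 (decimal)
Convert 4 ones (place-value notation) → 4 (decimal)
Compute 7367 mod 4 = 3
3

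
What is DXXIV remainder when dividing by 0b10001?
Convert DXXIV (Roman numeral) → 500 + 10 + 10 + 4 = 524 (decimal)
Convert 0b10001 (binary) → 16 + 1 = 17 (decimal)
Compute 524 mod 17 = 14
14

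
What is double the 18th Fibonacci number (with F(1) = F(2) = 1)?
The 18th Fibonacci number (with F(1) = F(2) = 1) = 2584
Compute 2584 × 2 = 5168
5168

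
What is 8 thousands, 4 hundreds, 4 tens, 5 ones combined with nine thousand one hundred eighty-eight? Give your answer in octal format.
Convert 8 thousands, 4 hundreds, 4 tens, 5 ones (place-value notation) → 8×1000 + 4×100 + 4×10 + 5 = 8445 (decimal)
Convert nine thousand one hundred eighty-eight (English words) → 9×1000 + 1×100 + 88 = 9188 (decimal)
Compute 8445 + 9188 = 17633
Convert 17633 (decimal) → 17633 = 4×4096 + 2×512 + 3×64 + 4×8 + 1 → 0o42341 (octal)
0o42341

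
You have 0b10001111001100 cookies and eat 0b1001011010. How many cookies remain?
Convert 0b10001111001100 (binary) → 8192 + 512 + 256 + 128 + 64 + 8 + 4 = 9164 (decimal)
Convert 0b1001011010 (binary) → 512 + 64 + 16 + 8 + 2 = 602 (decimal)
Compute 9164 - 602 = 8562
8562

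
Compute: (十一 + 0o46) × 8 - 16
Convert 十一 (Chinese numeral) → 1×10 + 1 = 11 (decimal)
Convert 0o46 (octal) → 4×8 + 6 = 38 (decimal)
Expression in decimal: (11 + 38) × 8 - 16
Parentheses first: 11 + 38 = 49
Multiply: 49 × 8 = 392
Subtract: 392 - 16 = 376
376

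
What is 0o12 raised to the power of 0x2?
Convert 0o12 (octal) → 1×8 + 2 = 10 (decimal)
Convert 0x2 (hexadecimal) → 2 (decimal)
Compute 10 ^ 2 = 100
100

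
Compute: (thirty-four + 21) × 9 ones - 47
Convert thirty-four (English words) → 34 (decimal)
Convert 9 ones (place-value notation) → 9 (decimal)
Expression in decimal: (34 + 21) × 9 - 47
Parentheses first: 34 + 21 = 55
Multiply: 55 × 9 = 495
Subtract: 495 - 47 = 448
448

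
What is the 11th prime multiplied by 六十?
Convert the 11th prime (prime index) → 31 (decimal)
Convert 六十 (Chinese numeral) → 6×10 = 60 (decimal)
Compute 31 × 60 = 1860
1860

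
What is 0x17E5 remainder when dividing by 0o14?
Convert 0x17E5 (hexadecimal) → 1×4096 + 7×256 + 14×16 + 5 = 6117 (decimal)
Convert 0o14 (octal) → 1×8 + 4 = 12 (decimal)
Compute 6117 mod 12 = 9
9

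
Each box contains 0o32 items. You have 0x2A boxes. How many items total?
Convert 0o32 (octal) → 3×8 + 2 = 26 (decimal)
Convert 0x2A (hexadecimal) → 2×16 + 10 = 42 (decimal)
Compute 26 × 42 = 1092
1092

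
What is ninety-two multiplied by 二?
Convert ninety-two (English words) → 92 (decimal)
Convert 二 (Chinese numeral) → 2 (decimal)
Compute 92 × 2 = 184
184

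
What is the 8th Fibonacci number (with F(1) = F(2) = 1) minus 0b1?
The 8th Fibonacci number (with F(1) = F(2) = 1): 1, 1, 2, 3, 5, 8, 13, 21 → 21
Convert 0b1 (binary) → 1 (decimal)
Compute 21 - 1 = 20
20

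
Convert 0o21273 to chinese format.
Convert 0o21273 (octal) → 2×4096 + 1×512 + 2×64 + 7×8 + 3 = 8891 (decimal)
Convert 8891 (decimal) → 8891 = 8×1000 + 8×100 + 9×10 + 1 → 八千八百九十一 (Chinese numeral)
八千八百九十一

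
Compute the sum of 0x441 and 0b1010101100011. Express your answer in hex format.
Convert 0x441 (hexadecimal) → 4×256 + 4×16 + 1 = 1089 (decimal)
Convert 0b1010101100011 (binary) → 4096 + 1024 + 256 + 64 + 32 + 2 + 1 = 5475 (decimal)
Compute 1089 + 5475 = 6564
Convert 6564 (decimal) → 6564 = 1×4096 + 9×256 + 10×16 + 4 → 0x19A4 (hexadecimal)
0x19A4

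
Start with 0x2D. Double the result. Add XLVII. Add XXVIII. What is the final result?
Convert 0x2D (hexadecimal) → 2×16 + 13 = 45 (decimal)
Start: 45
45 × 2 = 90
Convert XLVII (Roman numeral) → 40 + 5 + 1 + 1 = 47 (decimal)
90 + 47 = 137
Convert XXVIII (Roman numeral) → 10 + 10 + 5 + 1 + 1 + 1 = 28 (decimal)
137 + 28 = 165
165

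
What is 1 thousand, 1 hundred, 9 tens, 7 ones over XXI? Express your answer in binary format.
Convert 1 thousand, 1 hundred, 9 tens, 7 ones (place-value notation) → 1×1000 + 1×100 + 9×10 + 7 = 1197 (decimal)
Convert XXI (Roman numeral) → 10 + 10 + 1 = 21 (decimal)
Compute 1197 ÷ 21 = 57
Convert 57 (decimal) → 57 = 32 + 16 + 8 + 1 → 0b111001 (binary)
0b111001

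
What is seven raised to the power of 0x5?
Convert seven (English words) → 7 (decimal)
Convert 0x5 (hexadecimal) → 5 (decimal)
Compute 7 ^ 5 = 16807
16807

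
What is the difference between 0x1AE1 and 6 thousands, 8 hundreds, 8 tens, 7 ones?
Convert 0x1AE1 (hexadecimal) → 1×4096 + 10×256 + 14×16 + 1 = 6881 (decimal)
Convert 6 thousands, 8 hundreds, 8 tens, 7 ones (place-value notation) → 6×1000 + 8×100 + 8×10 + 7 = 6887 (decimal)
Difference: |6881 - 6887| = 6
6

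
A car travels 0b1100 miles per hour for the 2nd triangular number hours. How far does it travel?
Convert 0b1100 (binary) → 8 + 4 = 12 (decimal)
Convert the 2nd triangular number (triangular index) → 2×3/2 = 3 (decimal)
Compute 12 × 3 = 36
36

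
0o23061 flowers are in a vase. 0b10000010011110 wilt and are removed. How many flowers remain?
Convert 0o23061 (octal) → 2×4096 + 3×512 + 6×8 + 1 = 9777 (decimal)
Convert 0b10000010011110 (binary) → 8192 + 128 + 16 + 8 + 4 + 2 = 8350 (decimal)
Compute 9777 - 8350 = 1427
1427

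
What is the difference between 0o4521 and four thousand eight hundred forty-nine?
Convert 0o4521 (octal) → 4×512 + 5×64 + 2×8 + 1 = 2385 (decimal)
Convert four thousand eight hundred forty-nine (English words) → 4×1000 + 8×100 + 49 = 4849 (decimal)
Difference: |2385 - 4849| = 2464
2464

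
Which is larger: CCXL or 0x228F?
Convert CCXL (Roman numeral) → 100 + 100 + 40 = 240 (decimal)
Convert 0x228F (hexadecimal) → 2×4096 + 2×256 + 8×16 + 15 = 8847 (decimal)
Compare 240 vs 8847: larger = 8847
8847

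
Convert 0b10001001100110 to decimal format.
Convert 0b10001001100110 (binary) → 8192 + 512 + 64 + 32 + 4 + 2 = 8806 (decimal)
8806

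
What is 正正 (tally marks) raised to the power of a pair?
Convert 正正 (tally marks) → 5 + 5 = 10 (decimal)
Convert a pair (colloquial) → 2 (decimal)
Compute 10 ^ 2 = 100
100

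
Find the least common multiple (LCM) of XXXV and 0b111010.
Convert XXXV (Roman numeral) → 10 + 10 + 10 + 5 = 35 (decimal)
Convert 0b111010 (binary) → 32 + 16 + 8 + 2 = 58 (decimal)
Compute lcm(35, 58) = 2030
2030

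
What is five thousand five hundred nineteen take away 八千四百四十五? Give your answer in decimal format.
Convert five thousand five hundred nineteen (English words) → 5×1000 + 5×100 + 19 = 5519 (decimal)
Convert 八千四百四十五 (Chinese numeral) → 8×1000 + 4×100 + 4×10 + 5 = 8445 (decimal)
Compute 5519 - 8445 = -2926
-2926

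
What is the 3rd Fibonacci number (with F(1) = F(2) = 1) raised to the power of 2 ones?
Convert the 3rd Fibonacci number (with F(1) = F(2) = 1) (Fibonacci index) → 1, 1, 2 → 2 (decimal)
Convert 2 ones (place-value notation) → 2 (decimal)
Compute 2 ^ 2 = 4
4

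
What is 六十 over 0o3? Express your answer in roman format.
Convert 六十 (Chinese numeral) → 6×10 = 60 (decimal)
Convert 0o3 (octal) → 3 (decimal)
Compute 60 ÷ 3 = 20
Convert 20 (decimal) → 20 = 10 + 10 → XX (Roman numeral)
XX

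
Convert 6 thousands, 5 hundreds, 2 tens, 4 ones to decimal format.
Convert 6 thousands, 5 hundreds, 2 tens, 4 ones (place-value notation) → 6×1000 + 5×100 + 2×10 + 4 = 6524 (decimal)
6524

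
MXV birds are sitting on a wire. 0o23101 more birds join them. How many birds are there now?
Convert MXV (Roman numeral) → 1000 + 10 + 5 = 1015 (decimal)
Convert 0o23101 (octal) → 2×4096 + 3×512 + 1×64 + 1 = 9793 (decimal)
Compute 1015 + 9793 = 10808
10808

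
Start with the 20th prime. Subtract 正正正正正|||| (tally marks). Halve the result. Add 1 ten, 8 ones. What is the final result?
Convert the 20th prime (prime index) → 71 (decimal)
Start: 71
Convert 正正正正正|||| (tally marks) → 5 + 5 + 5 + 5 + 5 + 4 = 29 (decimal)
71 - 29 = 42
42 ÷ 2 = 21
Convert 1 ten, 8 ones (place-value notation) → 1×10 + 8 = 18 (decimal)
21 + 18 = 39
39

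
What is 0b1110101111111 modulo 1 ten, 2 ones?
Convert 0b1110101111111 (binary) → 4096 + 2048 + 1024 + 256 + 64 + 32 + 16 + 8 + 4 + 2 + 1 = 7551 (decimal)
Convert 1 ten, 2 ones (place-value notation) → 1×10 + 2 = 12 (decimal)
Compute 7551 mod 12 = 3
3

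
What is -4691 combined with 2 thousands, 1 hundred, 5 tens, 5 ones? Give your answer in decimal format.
Convert 2 thousands, 1 hundred, 5 tens, 5 ones (place-value notation) → 2×1000 + 1×100 + 5×10 + 5 = 2155 (decimal)
Compute -4691 + 2155 = -2536
-2536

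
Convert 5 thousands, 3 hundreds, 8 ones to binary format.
Convert 5 thousands, 3 hundreds, 8 ones (place-value notation) → 5×1000 + 3×100 + 8 = 5308 (decimal)
Convert 5308 (decimal) → 5308 = 4096 + 1024 + 128 + 32 + 16 + 8 + 4 → 0b1010010111100 (binary)
0b1010010111100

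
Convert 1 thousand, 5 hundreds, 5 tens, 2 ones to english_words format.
Convert 1 thousand, 5 hundreds, 5 tens, 2 ones (place-value notation) → 1×1000 + 5×100 + 5×10 + 2 = 1552 (decimal)
Convert 1552 (decimal) → 1552 = 1×1000 + 5×100 + 52 → one thousand five hundred fifty-two (English words)
one thousand five hundred fifty-two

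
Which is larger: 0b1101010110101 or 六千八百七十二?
Convert 0b1101010110101 (binary) → 4096 + 2048 + 512 + 128 + 32 + 16 + 4 + 1 = 6837 (decimal)
Convert 六千八百七十二 (Chinese numeral) → 6×1000 + 8×100 + 7×10 + 2 = 6872 (decimal)
Compare 6837 vs 6872: larger = 6872
6872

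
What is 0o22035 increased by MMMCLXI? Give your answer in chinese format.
Convert 0o22035 (octal) → 2×4096 + 2×512 + 3×8 + 5 = 9245 (decimal)
Convert MMMCLXI (Roman numeral) → 1000 + 1000 + 1000 + 100 + 50 + 10 + 1 = 3161 (decimal)
Compute 9245 + 3161 = 12406
Convert 12406 (decimal) → 12406 = 1×10000 + 2×1000 + 4×100 + 6 → 一万二千四百零六 (Chinese numeral)
一万二千四百零六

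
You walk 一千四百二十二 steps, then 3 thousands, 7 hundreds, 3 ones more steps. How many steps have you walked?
Convert 一千四百二十二 (Chinese numeral) → 1×1000 + 4×100 + 2×10 + 2 = 1422 (decimal)
Convert 3 thousands, 7 hundreds, 3 ones (place-value notation) → 3×1000 + 7×100 + 3 = 3703 (decimal)
Compute 1422 + 3703 = 5125
5125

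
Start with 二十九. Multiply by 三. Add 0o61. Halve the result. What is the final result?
Convert 二十九 (Chinese numeral) → 2×10 + 9 = 29 (decimal)
Start: 29
Convert 三 (Chinese numeral) → 3 (decimal)
29 × 3 = 87
Convert 0o61 (octal) → 6×8 + 1 = 49 (decimal)
87 + 49 = 136
136 ÷ 2 = 68
68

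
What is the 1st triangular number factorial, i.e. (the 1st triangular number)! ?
Convert the 1st triangular number (triangular index) → 1×2/2 = 1 (decimal)
Compute 1! = 1
1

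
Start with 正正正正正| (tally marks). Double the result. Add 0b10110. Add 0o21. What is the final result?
Convert 正正正正正| (tally marks) → 5 + 5 + 5 + 5 + 5 + 1 = 26 (decimal)
Start: 26
26 × 2 = 52
Convert 0b10110 (binary) → 16 + 4 + 2 = 22 (decimal)
52 + 22 = 74
Convert 0o21 (octal) → 2×8 + 1 = 17 (decimal)
74 + 17 = 91
91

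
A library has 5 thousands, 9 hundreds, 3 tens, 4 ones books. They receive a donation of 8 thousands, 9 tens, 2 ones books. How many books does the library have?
Convert 5 thousands, 9 hundreds, 3 tens, 4 ones (place-value notation) → 5×1000 + 9×100 + 3×10 + 4 = 5934 (decimal)
Convert 8 thousands, 9 tens, 2 ones (place-value notation) → 8×1000 + 9×10 + 2 = 8092 (decimal)
Compute 5934 + 8092 = 14026
14026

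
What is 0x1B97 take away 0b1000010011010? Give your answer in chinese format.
Convert 0x1B97 (hexadecimal) → 1×4096 + 11×256 + 9×16 + 7 = 7063 (decimal)
Convert 0b1000010011010 (binary) → 4096 + 128 + 16 + 8 + 2 = 4250 (decimal)
Compute 7063 - 4250 = 2813
Convert 2813 (decimal) → 2813 = 2×1000 + 8×100 + 1×10 + 3 → 二千八百一十三 (Chinese numeral)
二千八百一十三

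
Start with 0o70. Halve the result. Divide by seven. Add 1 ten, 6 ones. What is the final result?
Convert 0o70 (octal) → 7×8 = 56 (decimal)
Start: 56
56 ÷ 2 = 28
Convert seven (English words) → 7 (decimal)
28 ÷ 7 = 4
Convert 1 ten, 6 ones (place-value notation) → 1×10 + 6 = 16 (decimal)
4 + 16 = 20
20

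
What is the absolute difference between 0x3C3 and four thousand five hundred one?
Convert 0x3C3 (hexadecimal) → 3×256 + 12×16 + 3 = 963 (decimal)
Convert four thousand five hundred one (English words) → 4×1000 + 5×100 + 1 = 4501 (decimal)
Compute |963 - 4501| = 3538
3538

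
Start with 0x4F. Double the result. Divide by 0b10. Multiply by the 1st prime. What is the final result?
Convert 0x4F (hexadecimal) → 4×16 + 15 = 79 (decimal)
Start: 79
79 × 2 = 158
Convert 0b10 (binary) → 2 (decimal)
158 ÷ 2 = 79
Convert the 1st prime (prime index) → 2 (decimal)
79 × 2 = 158
158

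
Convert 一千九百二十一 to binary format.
Convert 一千九百二十一 (Chinese numeral) → 1×1000 + 9×100 + 2×10 + 1 = 1921 (decimal)
Convert 1921 (decimal) → 1921 = 1024 + 512 + 256 + 128 + 1 → 0b11110000001 (binary)
0b11110000001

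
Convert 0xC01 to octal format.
Convert 0xC01 (hexadecimal) → 12×256 + 1 = 3073 (decimal)
Convert 3073 (decimal) → 3073 = 6×512 + 1 → 0o6001 (octal)
0o6001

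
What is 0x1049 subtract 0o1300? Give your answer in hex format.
Convert 0x1049 (hexadecimal) → 1×4096 + 4×16 + 9 = 4169 (decimal)
Convert 0o1300 (octal) → 1×512 + 3×64 = 704 (decimal)
Compute 4169 - 704 = 3465
Convert 3465 (decimal) → 3465 = 13×256 + 8×16 + 9 → 0xD89 (hexadecimal)
0xD89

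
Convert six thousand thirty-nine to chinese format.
Convert six thousand thirty-nine (English words) → 6×1000 + 39 = 6039 (decimal)
Convert 6039 (decimal) → 6039 = 6×1000 + 3×10 + 9 → 六千零三十九 (Chinese numeral)
六千零三十九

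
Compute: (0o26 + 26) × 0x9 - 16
Convert 0o26 (octal) → 2×8 + 6 = 22 (decimal)
Convert 0x9 (hexadecimal) → 9 (decimal)
Expression in decimal: (22 + 26) × 9 - 16
Parentheses first: 22 + 26 = 48
Multiply: 48 × 9 = 432
Subtract: 432 - 16 = 416
416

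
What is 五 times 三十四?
Convert 五 (Chinese numeral) → 5 (decimal)
Convert 三十四 (Chinese numeral) → 3×10 + 4 = 34 (decimal)
Compute 5 × 34 = 170
170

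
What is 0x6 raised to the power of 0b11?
Convert 0x6 (hexadecimal) → 6 (decimal)
Convert 0b11 (binary) → 2 + 1 = 3 (decimal)
Compute 6 ^ 3 = 216
216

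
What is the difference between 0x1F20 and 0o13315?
Convert 0x1F20 (hexadecimal) → 1×4096 + 15×256 + 2×16 = 7968 (decimal)
Convert 0o13315 (octal) → 1×4096 + 3×512 + 3×64 + 1×8 + 5 = 5837 (decimal)
Difference: |7968 - 5837| = 2131
2131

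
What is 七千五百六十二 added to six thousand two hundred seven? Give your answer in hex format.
Convert 七千五百六十二 (Chinese numeral) → 7×1000 + 5×100 + 6×10 + 2 = 7562 (decimal)
Convert six thousand two hundred seven (English words) → 6×1000 + 2×100 + 7 = 6207 (decimal)
Compute 7562 + 6207 = 13769
Convert 13769 (decimal) → 13769 = 3×4096 + 5×256 + 12×16 + 9 → 0x35C9 (hexadecimal)
0x35C9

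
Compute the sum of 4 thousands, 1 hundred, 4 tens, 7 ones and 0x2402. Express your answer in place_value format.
Convert 4 thousands, 1 hundred, 4 tens, 7 ones (place-value notation) → 4×1000 + 1×100 + 4×10 + 7 = 4147 (decimal)
Convert 0x2402 (hexadecimal) → 2×4096 + 4×256 + 2 = 9218 (decimal)
Compute 4147 + 9218 = 13365
Convert 13365 (decimal) → 13365 = 13×1000 + 3×100 + 6×10 + 5 → 13 thousands, 3 hundreds, 6 tens, 5 ones (place-value notation)
13 thousands, 3 hundreds, 6 tens, 5 ones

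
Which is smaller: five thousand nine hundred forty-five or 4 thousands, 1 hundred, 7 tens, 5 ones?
Convert five thousand nine hundred forty-five (English words) → 5×1000 + 9×100 + 45 = 5945 (decimal)
Convert 4 thousands, 1 hundred, 7 tens, 5 ones (place-value notation) → 4×1000 + 1×100 + 7×10 + 5 = 4175 (decimal)
Compare 5945 vs 4175: smaller = 4175
4175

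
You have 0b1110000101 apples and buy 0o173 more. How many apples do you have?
Convert 0b1110000101 (binary) → 512 + 256 + 128 + 4 + 1 = 901 (decimal)
Convert 0o173 (octal) → 1×64 + 7×8 + 3 = 123 (decimal)
Compute 901 + 123 = 1024
1024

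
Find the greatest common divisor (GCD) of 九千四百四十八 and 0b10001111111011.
Convert 九千四百四十八 (Chinese numeral) → 9×1000 + 4×100 + 4×10 + 8 = 9448 (decimal)
Convert 0b10001111111011 (binary) → 8192 + 512 + 256 + 128 + 64 + 32 + 16 + 8 + 2 + 1 = 9211 (decimal)
Compute gcd(9448, 9211) = 1
1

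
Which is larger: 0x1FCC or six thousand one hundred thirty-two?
Convert 0x1FCC (hexadecimal) → 1×4096 + 15×256 + 12×16 + 12 = 8140 (decimal)
Convert six thousand one hundred thirty-two (English words) → 6×1000 + 1×100 + 32 = 6132 (decimal)
Compare 8140 vs 6132: larger = 8140
8140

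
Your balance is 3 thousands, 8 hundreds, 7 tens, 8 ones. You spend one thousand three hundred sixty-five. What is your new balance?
Convert 3 thousands, 8 hundreds, 7 tens, 8 ones (place-value notation) → 3×1000 + 8×100 + 7×10 + 8 = 3878 (decimal)
Convert one thousand three hundred sixty-five (English words) → 1×1000 + 3×100 + 65 = 1365 (decimal)
Compute 3878 - 1365 = 2513
2513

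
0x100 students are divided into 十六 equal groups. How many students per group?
Convert 0x100 (hexadecimal) → 1×256 = 256 (decimal)
Convert 十六 (Chinese numeral) → 1×10 + 6 = 16 (decimal)
Compute 256 ÷ 16 = 16
16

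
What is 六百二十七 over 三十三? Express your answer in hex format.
Convert 六百二十七 (Chinese numeral) → 6×100 + 2×10 + 7 = 627 (decimal)
Convert 三十三 (Chinese numeral) → 3×10 + 3 = 33 (decimal)
Compute 627 ÷ 33 = 19
Convert 19 (decimal) → 19 = 1×16 + 3 → 0x13 (hexadecimal)
0x13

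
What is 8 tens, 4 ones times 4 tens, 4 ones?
Convert 8 tens, 4 ones (place-value notation) → 8×10 + 4 = 84 (decimal)
Convert 4 tens, 4 ones (place-value notation) → 4×10 + 4 = 44 (decimal)
Compute 84 × 44 = 3696
3696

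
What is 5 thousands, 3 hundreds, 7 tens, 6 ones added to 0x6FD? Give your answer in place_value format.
Convert 5 thousands, 3 hundreds, 7 tens, 6 ones (place-value notation) → 5×1000 + 3×100 + 7×10 + 6 = 5376 (decimal)
Convert 0x6FD (hexadecimal) → 6×256 + 15×16 + 13 = 1789 (decimal)
Compute 5376 + 1789 = 7165
Convert 7165 (decimal) → 7165 = 7×1000 + 1×100 + 6×10 + 5 → 7 thousands, 1 hundred, 6 tens, 5 ones (place-value notation)
7 thousands, 1 hundred, 6 tens, 5 ones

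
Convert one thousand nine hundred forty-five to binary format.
Convert one thousand nine hundred forty-five (English words) → 1×1000 + 9×100 + 45 = 1945 (decimal)
Convert 1945 (decimal) → 1945 = 1024 + 512 + 256 + 128 + 16 + 8 + 1 → 0b11110011001 (binary)
0b11110011001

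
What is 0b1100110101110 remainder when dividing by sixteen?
Convert 0b1100110101110 (binary) → 4096 + 2048 + 256 + 128 + 32 + 8 + 4 + 2 = 6574 (decimal)
Convert sixteen (English words) → 16 (decimal)
Compute 6574 mod 16 = 14
14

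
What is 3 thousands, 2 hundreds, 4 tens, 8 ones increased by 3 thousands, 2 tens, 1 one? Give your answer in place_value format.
Convert 3 thousands, 2 hundreds, 4 tens, 8 ones (place-value notation) → 3×1000 + 2×100 + 4×10 + 8 = 3248 (decimal)
Convert 3 thousands, 2 tens, 1 one (place-value notation) → 3×1000 + 2×10 + 1 = 3021 (decimal)
Compute 3248 + 3021 = 6269
Convert 6269 (decimal) → 6269 = 6×1000 + 2×100 + 6×10 + 9 → 6 thousands, 2 hundreds, 6 tens, 9 ones (place-value notation)
6 thousands, 2 hundreds, 6 tens, 9 ones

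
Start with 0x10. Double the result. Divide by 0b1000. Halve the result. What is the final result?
Convert 0x10 (hexadecimal) → 1×16 = 16 (decimal)
Start: 16
16 × 2 = 32
Convert 0b1000 (binary) → 8 (decimal)
32 ÷ 8 = 4
4 ÷ 2 = 2
2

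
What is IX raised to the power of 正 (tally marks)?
Convert IX (Roman numeral) → 9 (decimal)
Convert 正 (tally marks) → 5 (decimal)
Compute 9 ^ 5 = 59049
59049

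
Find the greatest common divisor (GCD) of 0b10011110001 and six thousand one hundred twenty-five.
Convert 0b10011110001 (binary) → 1024 + 128 + 64 + 32 + 16 + 1 = 1265 (decimal)
Convert six thousand one hundred twenty-five (English words) → 6×1000 + 1×100 + 25 = 6125 (decimal)
Compute gcd(1265, 6125) = 5
5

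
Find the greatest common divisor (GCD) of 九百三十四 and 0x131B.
Convert 九百三十四 (Chinese numeral) → 9×100 + 3×10 + 4 = 934 (decimal)
Convert 0x131B (hexadecimal) → 1×4096 + 3×256 + 1×16 + 11 = 4891 (decimal)
Compute gcd(934, 4891) = 1
1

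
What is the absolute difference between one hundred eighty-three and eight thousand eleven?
Convert one hundred eighty-three (English words) → 1×100 + 83 = 183 (decimal)
Convert eight thousand eleven (English words) → 8×1000 + 11 = 8011 (decimal)
Compute |183 - 8011| = 7828
7828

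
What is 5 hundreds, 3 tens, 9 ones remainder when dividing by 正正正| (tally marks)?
Convert 5 hundreds, 3 tens, 9 ones (place-value notation) → 5×100 + 3×10 + 9 = 539 (decimal)
Convert 正正正| (tally marks) → 5 + 5 + 5 + 1 = 16 (decimal)
Compute 539 mod 16 = 11
11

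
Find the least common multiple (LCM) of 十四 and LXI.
Convert 十四 (Chinese numeral) → 1×10 + 4 = 14 (decimal)
Convert LXI (Roman numeral) → 50 + 10 + 1 = 61 (decimal)
Compute lcm(14, 61) = 854
854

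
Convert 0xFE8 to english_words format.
Convert 0xFE8 (hexadecimal) → 15×256 + 14×16 + 8 = 4072 (decimal)
Convert 4072 (decimal) → 4072 = 4×1000 + 72 → four thousand seventy-two (English words)
four thousand seventy-two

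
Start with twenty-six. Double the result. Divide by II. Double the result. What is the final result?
Convert twenty-six (English words) → 26 (decimal)
Start: 26
26 × 2 = 52
Convert II (Roman numeral) → 1 + 1 = 2 (decimal)
52 ÷ 2 = 26
26 × 2 = 52
52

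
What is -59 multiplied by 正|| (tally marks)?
Convert 正|| (tally marks) → 5 + 2 = 7 (decimal)
Compute -59 × 7 = -413
-413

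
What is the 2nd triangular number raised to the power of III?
Convert the 2nd triangular number (triangular index) → 2×3/2 = 3 (decimal)
Convert III (Roman numeral) → 1 + 1 + 1 = 3 (decimal)
Compute 3 ^ 3 = 27
27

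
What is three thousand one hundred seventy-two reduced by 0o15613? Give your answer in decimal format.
Convert three thousand one hundred seventy-two (English words) → 3×1000 + 1×100 + 72 = 3172 (decimal)
Convert 0o15613 (octal) → 1×4096 + 5×512 + 6×64 + 1×8 + 3 = 7051 (decimal)
Compute 3172 - 7051 = -3879
-3879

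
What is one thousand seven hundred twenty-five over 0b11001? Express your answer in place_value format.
Convert one thousand seven hundred twenty-five (English words) → 1×1000 + 7×100 + 25 = 1725 (decimal)
Convert 0b11001 (binary) → 16 + 8 + 1 = 25 (decimal)
Compute 1725 ÷ 25 = 69
Convert 69 (decimal) → 69 = 6×10 + 9 → 6 tens, 9 ones (place-value notation)
6 tens, 9 ones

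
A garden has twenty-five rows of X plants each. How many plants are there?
Convert X (Roman numeral) → 10 (decimal)
Convert twenty-five (English words) → 25 (decimal)
Compute 10 × 25 = 250
250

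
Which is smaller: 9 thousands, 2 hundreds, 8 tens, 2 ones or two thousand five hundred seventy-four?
Convert 9 thousands, 2 hundreds, 8 tens, 2 ones (place-value notation) → 9×1000 + 2×100 + 8×10 + 2 = 9282 (decimal)
Convert two thousand five hundred seventy-four (English words) → 2×1000 + 5×100 + 74 = 2574 (decimal)
Compare 9282 vs 2574: smaller = 2574
2574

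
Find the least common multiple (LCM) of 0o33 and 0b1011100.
Convert 0o33 (octal) → 3×8 + 3 = 27 (decimal)
Convert 0b1011100 (binary) → 64 + 16 + 8 + 4 = 92 (decimal)
Compute lcm(27, 92) = 2484
2484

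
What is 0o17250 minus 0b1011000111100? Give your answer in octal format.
Convert 0o17250 (octal) → 1×4096 + 7×512 + 2×64 + 5×8 = 7848 (decimal)
Convert 0b1011000111100 (binary) → 4096 + 1024 + 512 + 32 + 16 + 8 + 4 = 5692 (decimal)
Compute 7848 - 5692 = 2156
Convert 2156 (decimal) → 2156 = 4×512 + 1×64 + 5×8 + 4 → 0o4154 (octal)
0o4154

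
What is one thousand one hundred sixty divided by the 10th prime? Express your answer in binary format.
Convert one thousand one hundred sixty (English words) → 1×1000 + 1×100 + 60 = 1160 (decimal)
Convert the 10th prime (prime index) → 29 (decimal)
Compute 1160 ÷ 29 = 40
Convert 40 (decimal) → 40 = 32 + 8 → 0b101000 (binary)
0b101000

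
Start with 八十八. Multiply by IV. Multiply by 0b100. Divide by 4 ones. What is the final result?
Convert 八十八 (Chinese numeral) → 8×10 + 8 = 88 (decimal)
Start: 88
Convert IV (Roman numeral) → 4 (decimal)
88 × 4 = 352
Convert 0b100 (binary) → 4 (decimal)
352 × 4 = 1408
Convert 4 ones (place-value notation) → 4 (decimal)
1408 ÷ 4 = 352
352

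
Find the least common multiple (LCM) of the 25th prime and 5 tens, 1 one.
Convert the 25th prime (prime index) → 97 (decimal)
Convert 5 tens, 1 one (place-value notation) → 5×10 + 1 = 51 (decimal)
Compute lcm(97, 51) = 4947
4947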